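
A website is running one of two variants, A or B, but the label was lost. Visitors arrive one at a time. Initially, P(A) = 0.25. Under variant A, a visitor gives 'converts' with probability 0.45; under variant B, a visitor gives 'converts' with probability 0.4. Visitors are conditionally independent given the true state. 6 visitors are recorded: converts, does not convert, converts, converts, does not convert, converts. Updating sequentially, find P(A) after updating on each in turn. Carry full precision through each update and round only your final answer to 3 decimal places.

0.310

After 'converts': P(A) = 0.45·0.2500 / (0.45·0.2500 + 0.4·0.7500) ≈ 0.2727
After 'does not convert': P(A) = 0.55·0.2727 / (0.55·0.2727 + 0.6·0.7273) ≈ 0.2558
After 'converts': P(A) = 0.45·0.2558 / (0.45·0.2558 + 0.4·0.7442) ≈ 0.2789
After 'converts': P(A) = 0.45·0.2789 / (0.45·0.2789 + 0.4·0.7211) ≈ 0.3032
After 'does not convert': P(A) = 0.55·0.3032 / (0.55·0.3032 + 0.6·0.6968) ≈ 0.2851
After 'converts': P(A) = 0.45·0.2851 / (0.45·0.2851 + 0.4·0.7149) ≈ 0.3097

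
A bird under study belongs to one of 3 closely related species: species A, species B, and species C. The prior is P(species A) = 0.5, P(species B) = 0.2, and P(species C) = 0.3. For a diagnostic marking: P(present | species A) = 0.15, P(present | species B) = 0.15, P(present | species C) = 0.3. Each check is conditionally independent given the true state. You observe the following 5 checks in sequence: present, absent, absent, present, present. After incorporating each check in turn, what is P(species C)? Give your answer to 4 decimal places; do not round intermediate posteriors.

Apply Bayes' rule sequentially, carrying P(species C) forward.
After 'present': normaliser = 0.15·0.5000 + 0.15·0.2000 + 0.3·0.3000; P(species A) ≈ 0.3846, P(species B) ≈ 0.1538, P(species C) ≈ 0.4615
After 'absent': normaliser = 0.85·0.3846 + 0.85·0.1538 + 0.7·0.4615; P(species A) ≈ 0.4187, P(species B) ≈ 0.1675, P(species C) ≈ 0.4138
After 'absent': normaliser = 0.85·0.4187 + 0.85·0.1675 + 0.7·0.4138; P(species A) ≈ 0.4517, P(species B) ≈ 0.1807, P(species C) ≈ 0.3676
After 'present': normaliser = 0.15·0.4517 + 0.15·0.1807 + 0.3·0.3676; P(species A) ≈ 0.3303, P(species B) ≈ 0.1321, P(species C) ≈ 0.5376
After 'present': normaliser = 0.15·0.3303 + 0.15·0.1321 + 0.3·0.5376; P(species A) ≈ 0.2148, P(species B) ≈ 0.0859, P(species C) ≈ 0.6993

0.6993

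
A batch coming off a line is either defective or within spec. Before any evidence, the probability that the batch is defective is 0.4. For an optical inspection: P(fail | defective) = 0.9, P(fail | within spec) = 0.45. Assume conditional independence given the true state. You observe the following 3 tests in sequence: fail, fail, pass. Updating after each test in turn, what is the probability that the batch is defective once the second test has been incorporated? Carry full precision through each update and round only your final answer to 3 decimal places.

0.727

After 'fail': P(defective) = 0.9·0.4000 / (0.9·0.4000 + 0.45·0.6000) ≈ 0.5714
After 'fail': P(defective) = 0.9·0.5714 / (0.9·0.5714 + 0.45·0.4286) ≈ 0.7273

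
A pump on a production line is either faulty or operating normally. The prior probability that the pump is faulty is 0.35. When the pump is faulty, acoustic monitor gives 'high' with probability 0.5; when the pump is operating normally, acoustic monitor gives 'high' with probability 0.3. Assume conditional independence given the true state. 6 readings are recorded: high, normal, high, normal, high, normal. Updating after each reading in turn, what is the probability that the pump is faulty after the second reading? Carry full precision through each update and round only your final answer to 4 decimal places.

0.3906

After 'high': P(faulty) = 0.5·0.3500 / (0.5·0.3500 + 0.3·0.6500) ≈ 0.4730
After 'normal': P(faulty) = 0.5·0.4730 / (0.5·0.4730 + 0.7·0.5270) ≈ 0.3906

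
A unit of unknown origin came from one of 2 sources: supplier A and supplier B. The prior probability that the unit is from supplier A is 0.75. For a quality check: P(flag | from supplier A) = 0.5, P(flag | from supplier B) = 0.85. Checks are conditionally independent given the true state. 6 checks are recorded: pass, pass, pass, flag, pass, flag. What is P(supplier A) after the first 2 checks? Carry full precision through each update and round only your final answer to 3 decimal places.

After 'pass': P(supplier A) = 0.5·0.7500 / (0.5·0.7500 + 0.15·0.2500) ≈ 0.9091
After 'pass': P(supplier A) = 0.5·0.9091 / (0.5·0.9091 + 0.15·0.0909) ≈ 0.9709

0.971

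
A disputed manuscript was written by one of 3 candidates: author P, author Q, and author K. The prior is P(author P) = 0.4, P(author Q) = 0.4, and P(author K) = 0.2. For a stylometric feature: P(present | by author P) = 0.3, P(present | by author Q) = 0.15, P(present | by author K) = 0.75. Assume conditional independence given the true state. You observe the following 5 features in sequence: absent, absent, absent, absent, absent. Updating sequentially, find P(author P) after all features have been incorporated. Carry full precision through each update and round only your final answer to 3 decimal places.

0.275

Each posterior becomes the prior for the next update.
After 'absent': normaliser = 0.7·0.4000 + 0.85·0.4000 + 0.25·0.2000; P(author P) ≈ 0.4179, P(author Q) ≈ 0.5075, P(author K) ≈ 0.0746
After 'absent': normaliser = 0.7·0.4179 + 0.85·0.5075 + 0.25·0.0746; P(author P) ≈ 0.3940, P(author Q) ≈ 0.5809, P(author K) ≈ 0.0251
After 'absent': normaliser = 0.7·0.3940 + 0.85·0.5809 + 0.25·0.0251; P(author P) ≈ 0.3555, P(author Q) ≈ 0.6364, P(author K) ≈ 0.0081
After 'absent': normaliser = 0.7·0.3555 + 0.85·0.6364 + 0.25·0.0081; P(author P) ≈ 0.3142, P(author Q) ≈ 0.6832, P(author K) ≈ 0.0026
After 'absent': normaliser = 0.7·0.3142 + 0.85·0.6832 + 0.25·0.0026; P(author P) ≈ 0.2745, P(author Q) ≈ 0.7247, P(author K) ≈ 0.0008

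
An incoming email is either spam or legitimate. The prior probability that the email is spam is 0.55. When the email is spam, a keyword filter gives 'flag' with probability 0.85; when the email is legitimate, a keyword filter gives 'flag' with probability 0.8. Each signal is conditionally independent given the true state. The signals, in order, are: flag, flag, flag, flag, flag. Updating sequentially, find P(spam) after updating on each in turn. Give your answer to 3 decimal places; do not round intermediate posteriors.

0.623

Apply Bayes' rule sequentially, carrying P(spam) forward.
After 'flag': P(spam) = 0.85·0.5500 / (0.85·0.5500 + 0.8·0.4500) ≈ 0.5650
After 'flag': P(spam) = 0.85·0.5650 / (0.85·0.5650 + 0.8·0.4350) ≈ 0.5798
After 'flag': P(spam) = 0.85·0.5798 / (0.85·0.5798 + 0.8·0.4202) ≈ 0.5945
After 'flag': P(spam) = 0.85·0.5945 / (0.85·0.5945 + 0.8·0.4055) ≈ 0.6090
After 'flag': P(spam) = 0.85·0.6090 / (0.85·0.6090 + 0.8·0.3910) ≈ 0.6234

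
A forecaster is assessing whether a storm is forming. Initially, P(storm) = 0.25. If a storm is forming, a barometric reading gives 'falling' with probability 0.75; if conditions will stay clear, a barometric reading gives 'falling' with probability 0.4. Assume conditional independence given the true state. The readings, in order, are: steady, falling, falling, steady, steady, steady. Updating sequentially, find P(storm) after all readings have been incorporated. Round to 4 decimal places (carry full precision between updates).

0.0341

After 'steady': P(storm) = 0.25·0.2500 / (0.25·0.2500 + 0.6·0.7500) ≈ 0.1220
After 'falling': P(storm) = 0.75·0.1220 / (0.75·0.1220 + 0.4·0.8780) ≈ 0.2066
After 'falling': P(storm) = 0.75·0.2066 / (0.75·0.2066 + 0.4·0.7934) ≈ 0.3281
After 'steady': P(storm) = 0.25·0.3281 / (0.25·0.3281 + 0.6·0.6719) ≈ 0.1691
After 'steady': P(storm) = 0.25·0.1691 / (0.25·0.1691 + 0.6·0.8309) ≈ 0.0781
After 'steady': P(storm) = 0.25·0.0781 / (0.25·0.0781 + 0.6·0.9219) ≈ 0.0341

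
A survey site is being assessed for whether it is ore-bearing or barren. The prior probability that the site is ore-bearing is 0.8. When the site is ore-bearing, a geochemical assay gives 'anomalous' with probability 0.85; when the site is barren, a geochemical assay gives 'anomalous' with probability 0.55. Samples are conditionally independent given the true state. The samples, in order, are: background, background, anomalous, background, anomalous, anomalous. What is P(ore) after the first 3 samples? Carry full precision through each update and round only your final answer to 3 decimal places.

Each posterior becomes the prior for the next update.
After 'background': P(ore) = 0.15·0.8000 / (0.15·0.8000 + 0.45·0.2000) ≈ 0.5714
After 'background': P(ore) = 0.15·0.5714 / (0.15·0.5714 + 0.45·0.4286) ≈ 0.3077
After 'anomalous': P(ore) = 0.85·0.3077 / (0.85·0.3077 + 0.55·0.6923) ≈ 0.4072

0.407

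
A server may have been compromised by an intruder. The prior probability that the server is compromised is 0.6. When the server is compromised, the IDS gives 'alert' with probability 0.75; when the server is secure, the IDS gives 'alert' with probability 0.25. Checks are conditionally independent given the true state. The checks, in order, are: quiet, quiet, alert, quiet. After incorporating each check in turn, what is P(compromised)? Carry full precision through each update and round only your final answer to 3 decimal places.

After 'quiet': P(compromised) = 0.25·0.6000 / (0.25·0.6000 + 0.75·0.4000) ≈ 0.3333
After 'quiet': P(compromised) = 0.25·0.3333 / (0.25·0.3333 + 0.75·0.6667) ≈ 0.1429
After 'alert': P(compromised) = 0.75·0.1429 / (0.75·0.1429 + 0.25·0.8571) ≈ 0.3333
After 'quiet': P(compromised) = 0.25·0.3333 / (0.25·0.3333 + 0.75·0.6667) ≈ 0.1429

0.143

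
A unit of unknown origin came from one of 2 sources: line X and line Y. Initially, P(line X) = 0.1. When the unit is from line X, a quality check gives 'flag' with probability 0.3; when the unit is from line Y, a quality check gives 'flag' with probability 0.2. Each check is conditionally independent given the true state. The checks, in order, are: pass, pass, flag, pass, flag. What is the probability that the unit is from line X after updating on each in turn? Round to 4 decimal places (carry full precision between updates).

0.1435

Each posterior becomes the prior for the next update.
After 'pass': P(line X) = 0.7·0.1000 / (0.7·0.1000 + 0.8·0.9000) ≈ 0.0886
After 'pass': P(line X) = 0.7·0.0886 / (0.7·0.0886 + 0.8·0.9114) ≈ 0.0784
After 'flag': P(line X) = 0.3·0.0784 / (0.3·0.0784 + 0.2·0.9216) ≈ 0.1132
After 'pass': P(line X) = 0.7·0.1132 / (0.7·0.1132 + 0.8·0.8868) ≈ 0.1004
After 'flag': P(line X) = 0.3·0.1004 / (0.3·0.1004 + 0.2·0.8996) ≈ 0.1435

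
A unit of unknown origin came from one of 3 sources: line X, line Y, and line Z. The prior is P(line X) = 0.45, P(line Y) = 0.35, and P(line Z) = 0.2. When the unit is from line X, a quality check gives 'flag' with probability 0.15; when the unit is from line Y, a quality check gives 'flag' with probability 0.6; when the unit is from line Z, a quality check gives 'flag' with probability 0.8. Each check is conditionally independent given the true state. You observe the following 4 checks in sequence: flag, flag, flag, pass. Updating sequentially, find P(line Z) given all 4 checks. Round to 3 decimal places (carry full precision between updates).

0.394

Apply Bayes' rule sequentially, carrying P(line Z) forward.
After 'flag': normaliser = 0.15·0.4500 + 0.6·0.3500 + 0.8·0.2000; P(line X) ≈ 0.1543, P(line Y) ≈ 0.4800, P(line Z) ≈ 0.3657
After 'flag': normaliser = 0.15·0.1543 + 0.6·0.4800 + 0.8·0.3657; P(line X) ≈ 0.0383, P(line Y) ≈ 0.4770, P(line Z) ≈ 0.4846
After 'flag': normaliser = 0.15·0.0383 + 0.6·0.4770 + 0.8·0.4846; P(line X) ≈ 0.0085, P(line Y) ≈ 0.4211, P(line Z) ≈ 0.5704
After 'pass': normaliser = 0.85·0.0085 + 0.4·0.4211 + 0.2·0.5704; P(line X) ≈ 0.0248, P(line Y) ≈ 0.5814, P(line Z) ≈ 0.3938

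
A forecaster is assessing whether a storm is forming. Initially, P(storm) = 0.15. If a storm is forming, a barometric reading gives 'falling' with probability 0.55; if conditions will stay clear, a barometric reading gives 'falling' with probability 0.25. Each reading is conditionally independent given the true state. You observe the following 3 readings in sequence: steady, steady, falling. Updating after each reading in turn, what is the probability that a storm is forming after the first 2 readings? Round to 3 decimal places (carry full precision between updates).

After 'steady': P(storm) = 0.45·0.1500 / (0.45·0.1500 + 0.75·0.8500) ≈ 0.0957
After 'steady': P(storm) = 0.45·0.0957 / (0.45·0.0957 + 0.75·0.9043) ≈ 0.0597

0.060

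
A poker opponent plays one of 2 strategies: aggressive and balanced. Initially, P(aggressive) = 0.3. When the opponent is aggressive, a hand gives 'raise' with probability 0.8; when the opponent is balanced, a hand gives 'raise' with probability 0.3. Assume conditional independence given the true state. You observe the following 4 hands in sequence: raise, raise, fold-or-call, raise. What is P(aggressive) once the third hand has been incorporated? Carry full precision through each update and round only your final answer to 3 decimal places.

0.465

After 'raise': P(aggressive) = 0.8·0.3000 / (0.8·0.3000 + 0.3·0.7000) ≈ 0.5333
After 'raise': P(aggressive) = 0.8·0.5333 / (0.8·0.5333 + 0.3·0.4667) ≈ 0.7529
After 'fold-or-call': P(aggressive) = 0.2·0.7529 / (0.2·0.7529 + 0.7·0.2471) ≈ 0.4655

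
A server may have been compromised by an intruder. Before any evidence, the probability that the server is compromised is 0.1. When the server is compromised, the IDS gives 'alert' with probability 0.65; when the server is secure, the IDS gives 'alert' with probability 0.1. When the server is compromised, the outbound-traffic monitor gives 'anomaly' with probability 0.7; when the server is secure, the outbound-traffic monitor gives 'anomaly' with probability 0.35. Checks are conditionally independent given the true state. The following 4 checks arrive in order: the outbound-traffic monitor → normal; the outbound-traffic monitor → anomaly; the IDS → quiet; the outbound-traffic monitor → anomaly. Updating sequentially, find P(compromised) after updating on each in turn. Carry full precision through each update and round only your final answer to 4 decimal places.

0.0739

Each posterior becomes the prior for the next update.
After the outbound-traffic monitor='normal': P(compromised) = 0.3·0.1000 / (0.3·0.1000 + 0.65·0.9000) ≈ 0.0488
After the outbound-traffic monitor='anomaly': P(compromised) = 0.7·0.0488 / (0.7·0.0488 + 0.35·0.9512) ≈ 0.0930
After the IDS='quiet': P(compromised) = 0.35·0.0930 / (0.35·0.0930 + 0.9·0.9070) ≈ 0.0384
After the outbound-traffic monitor='anomaly': P(compromised) = 0.7·0.0384 / (0.7·0.0384 + 0.35·0.9616) ≈ 0.0739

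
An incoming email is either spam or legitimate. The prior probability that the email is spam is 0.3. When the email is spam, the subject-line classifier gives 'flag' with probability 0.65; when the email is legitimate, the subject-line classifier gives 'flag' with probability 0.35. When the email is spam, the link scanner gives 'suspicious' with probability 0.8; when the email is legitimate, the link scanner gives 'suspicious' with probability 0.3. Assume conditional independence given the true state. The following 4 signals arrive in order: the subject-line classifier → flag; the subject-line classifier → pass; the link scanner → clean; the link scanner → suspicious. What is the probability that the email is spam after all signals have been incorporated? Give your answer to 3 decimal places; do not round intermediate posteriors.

0.246

Apply Bayes' rule sequentially, carrying P(spam) forward.
After the subject-line classifier='flag': P(spam) = 0.65·0.3000 / (0.65·0.3000 + 0.35·0.7000) ≈ 0.4432
After the subject-line classifier='pass': P(spam) = 0.35·0.4432 / (0.35·0.4432 + 0.65·0.5568) ≈ 0.3000
After the link scanner='clean': P(spam) = 0.2·0.3000 / (0.2·0.3000 + 0.7·0.7000) ≈ 0.1091
After the link scanner='suspicious': P(spam) = 0.8·0.1091 / (0.8·0.1091 + 0.3·0.8909) ≈ 0.2462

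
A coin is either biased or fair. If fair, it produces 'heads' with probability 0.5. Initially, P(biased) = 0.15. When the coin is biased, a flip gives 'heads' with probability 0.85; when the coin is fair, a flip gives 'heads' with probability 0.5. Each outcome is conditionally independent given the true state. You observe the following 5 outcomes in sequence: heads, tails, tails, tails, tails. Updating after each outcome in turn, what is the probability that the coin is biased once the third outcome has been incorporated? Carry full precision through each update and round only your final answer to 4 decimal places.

After 'heads': P(biased) = 0.85·0.1500 / (0.85·0.1500 + 0.5·0.8500) ≈ 0.2308
After 'tails': P(biased) = 0.15·0.2308 / (0.15·0.2308 + 0.5·0.7692) ≈ 0.0826
After 'tails': P(biased) = 0.15·0.0826 / (0.15·0.0826 + 0.5·0.9174) ≈ 0.0263

0.0263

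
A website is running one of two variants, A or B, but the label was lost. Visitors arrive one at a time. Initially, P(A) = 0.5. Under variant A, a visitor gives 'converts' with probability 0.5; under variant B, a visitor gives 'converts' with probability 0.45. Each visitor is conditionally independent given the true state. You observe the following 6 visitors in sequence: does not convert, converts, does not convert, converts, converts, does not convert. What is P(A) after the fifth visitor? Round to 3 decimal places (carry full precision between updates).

0.531

Apply Bayes' rule sequentially, carrying P(A) forward.
After 'does not convert': P(A) = 0.5·0.5000 / (0.5·0.5000 + 0.55·0.5000) ≈ 0.4762
After 'converts': P(A) = 0.5·0.4762 / (0.5·0.4762 + 0.45·0.5238) ≈ 0.5025
After 'does not convert': P(A) = 0.5·0.5025 / (0.5·0.5025 + 0.55·0.4975) ≈ 0.4787
After 'converts': P(A) = 0.5·0.4787 / (0.5·0.4787 + 0.45·0.5213) ≈ 0.5050
After 'converts': P(A) = 0.5·0.5050 / (0.5·0.5050 + 0.45·0.4950) ≈ 0.5313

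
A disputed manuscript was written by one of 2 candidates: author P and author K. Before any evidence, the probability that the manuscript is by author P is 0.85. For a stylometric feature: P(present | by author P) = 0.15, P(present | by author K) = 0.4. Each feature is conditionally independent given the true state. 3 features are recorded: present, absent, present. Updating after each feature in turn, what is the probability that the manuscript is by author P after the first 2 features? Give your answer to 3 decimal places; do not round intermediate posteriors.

0.751

After 'present': P(author P) = 0.15·0.8500 / (0.15·0.8500 + 0.4·0.1500) ≈ 0.6800
After 'absent': P(author P) = 0.85·0.6800 / (0.85·0.6800 + 0.6·0.3200) ≈ 0.7506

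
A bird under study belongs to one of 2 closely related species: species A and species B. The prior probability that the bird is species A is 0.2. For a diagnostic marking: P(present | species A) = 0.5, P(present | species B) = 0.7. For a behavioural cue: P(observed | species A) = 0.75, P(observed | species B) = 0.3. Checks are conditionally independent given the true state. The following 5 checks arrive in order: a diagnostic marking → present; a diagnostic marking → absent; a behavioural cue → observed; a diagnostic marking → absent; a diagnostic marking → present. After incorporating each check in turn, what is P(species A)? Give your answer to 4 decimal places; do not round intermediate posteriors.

0.4697

Each posterior becomes the prior for the next update.
After a diagnostic marking='present': P(species A) = 0.5·0.2000 / (0.5·0.2000 + 0.7·0.8000) ≈ 0.1515
After a diagnostic marking='absent': P(species A) = 0.5·0.1515 / (0.5·0.1515 + 0.3·0.8485) ≈ 0.2294
After a behavioural cue='observed': P(species A) = 0.75·0.2294 / (0.75·0.2294 + 0.3·0.7706) ≈ 0.4266
After a diagnostic marking='absent': P(species A) = 0.5·0.4266 / (0.5·0.4266 + 0.3·0.5734) ≈ 0.5536
After a diagnostic marking='present': P(species A) = 0.5·0.5536 / (0.5·0.5536 + 0.7·0.4464) ≈ 0.4697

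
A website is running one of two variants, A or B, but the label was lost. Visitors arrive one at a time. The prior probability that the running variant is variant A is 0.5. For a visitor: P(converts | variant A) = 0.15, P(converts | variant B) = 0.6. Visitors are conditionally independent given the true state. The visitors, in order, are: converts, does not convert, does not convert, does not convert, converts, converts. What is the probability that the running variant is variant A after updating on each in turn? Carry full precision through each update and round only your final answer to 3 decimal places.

0.130

After 'converts': P(A) = 0.15·0.5000 / (0.15·0.5000 + 0.6·0.5000) ≈ 0.2000
After 'does not convert': P(A) = 0.85·0.2000 / (0.85·0.2000 + 0.4·0.8000) ≈ 0.3469
After 'does not convert': P(A) = 0.85·0.3469 / (0.85·0.3469 + 0.4·0.6531) ≈ 0.5303
After 'does not convert': P(A) = 0.85·0.5303 / (0.85·0.5303 + 0.4·0.4697) ≈ 0.7058
After 'converts': P(A) = 0.15·0.7058 / (0.15·0.7058 + 0.6·0.2942) ≈ 0.3749
After 'converts': P(A) = 0.15·0.3749 / (0.15·0.3749 + 0.6·0.6251) ≈ 0.1304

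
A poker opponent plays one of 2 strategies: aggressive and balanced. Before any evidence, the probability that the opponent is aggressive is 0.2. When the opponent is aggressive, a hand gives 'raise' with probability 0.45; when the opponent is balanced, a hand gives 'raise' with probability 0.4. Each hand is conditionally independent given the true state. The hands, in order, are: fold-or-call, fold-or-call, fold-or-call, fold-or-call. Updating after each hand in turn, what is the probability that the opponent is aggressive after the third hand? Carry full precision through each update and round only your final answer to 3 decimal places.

0.161

Apply Bayes' rule sequentially, carrying P(aggressive) forward.
After 'fold-or-call': P(aggressive) = 0.55·0.2000 / (0.55·0.2000 + 0.6·0.8000) ≈ 0.1864
After 'fold-or-call': P(aggressive) = 0.55·0.1864 / (0.55·0.1864 + 0.6·0.8136) ≈ 0.1736
After 'fold-or-call': P(aggressive) = 0.55·0.1736 / (0.55·0.1736 + 0.6·0.8264) ≈ 0.1615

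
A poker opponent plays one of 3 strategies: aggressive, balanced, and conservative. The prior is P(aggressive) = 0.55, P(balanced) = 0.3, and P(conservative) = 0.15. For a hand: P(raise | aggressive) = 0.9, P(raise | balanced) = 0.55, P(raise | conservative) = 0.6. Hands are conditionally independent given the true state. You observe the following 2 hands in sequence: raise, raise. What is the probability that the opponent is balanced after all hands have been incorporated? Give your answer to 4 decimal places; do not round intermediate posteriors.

0.1537

After 'raise': normaliser = 0.9·0.5500 + 0.55·0.3000 + 0.6·0.1500; P(aggressive) ≈ 0.6600, P(balanced) ≈ 0.2200, P(conservative) ≈ 0.1200
After 'raise': normaliser = 0.9·0.6600 + 0.55·0.2200 + 0.6·0.1200; P(aggressive) ≈ 0.7548, P(balanced) ≈ 0.1537, P(conservative) ≈ 0.0915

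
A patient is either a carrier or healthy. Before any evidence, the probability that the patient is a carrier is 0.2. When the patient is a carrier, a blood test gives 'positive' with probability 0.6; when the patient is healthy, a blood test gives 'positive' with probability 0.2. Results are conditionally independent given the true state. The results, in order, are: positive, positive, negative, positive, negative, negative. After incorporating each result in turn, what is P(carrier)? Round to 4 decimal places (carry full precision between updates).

0.4576

After 'positive': P(carrier) = 0.6·0.2000 / (0.6·0.2000 + 0.2·0.8000) ≈ 0.4286
After 'positive': P(carrier) = 0.6·0.4286 / (0.6·0.4286 + 0.2·0.5714) ≈ 0.6923
After 'negative': P(carrier) = 0.4·0.6923 / (0.4·0.6923 + 0.8·0.3077) ≈ 0.5294
After 'positive': P(carrier) = 0.6·0.5294 / (0.6·0.5294 + 0.2·0.4706) ≈ 0.7714
After 'negative': P(carrier) = 0.4·0.7714 / (0.4·0.7714 + 0.8·0.2286) ≈ 0.6279
After 'negative': P(carrier) = 0.4·0.6279 / (0.4·0.6279 + 0.8·0.3721) ≈ 0.4576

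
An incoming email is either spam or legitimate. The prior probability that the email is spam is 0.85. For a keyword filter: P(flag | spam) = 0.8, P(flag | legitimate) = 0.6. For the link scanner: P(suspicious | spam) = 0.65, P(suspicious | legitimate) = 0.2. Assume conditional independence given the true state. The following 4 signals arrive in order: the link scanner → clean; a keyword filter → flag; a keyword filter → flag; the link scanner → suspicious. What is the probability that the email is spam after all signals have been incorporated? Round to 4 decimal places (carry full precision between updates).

After the link scanner='clean': P(spam) = 0.35·0.8500 / (0.35·0.8500 + 0.8·0.1500) ≈ 0.7126
After a keyword filter='flag': P(spam) = 0.8·0.7126 / (0.8·0.7126 + 0.6·0.2874) ≈ 0.7677
After a keyword filter='flag': P(spam) = 0.8·0.7677 / (0.8·0.7677 + 0.6·0.2323) ≈ 0.8151
After the link scanner='suspicious': P(spam) = 0.65·0.8151 / (0.65·0.8151 + 0.2·0.1849) ≈ 0.9347

0.9347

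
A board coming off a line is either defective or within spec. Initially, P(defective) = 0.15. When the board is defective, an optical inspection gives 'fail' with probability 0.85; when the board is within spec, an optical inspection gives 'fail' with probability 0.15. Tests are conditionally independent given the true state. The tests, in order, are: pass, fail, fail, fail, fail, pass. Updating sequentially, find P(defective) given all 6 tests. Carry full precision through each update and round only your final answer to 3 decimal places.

After 'pass': P(defective) = 0.15·0.1500 / (0.15·0.1500 + 0.85·0.8500) ≈ 0.0302
After 'fail': P(defective) = 0.85·0.0302 / (0.85·0.0302 + 0.15·0.9698) ≈ 0.1500
After 'fail': P(defective) = 0.85·0.1500 / (0.85·0.1500 + 0.15·0.8500) ≈ 0.5000
After 'fail': P(defective) = 0.85·0.5000 / (0.85·0.5000 + 0.15·0.5000) ≈ 0.8500
After 'fail': P(defective) = 0.85·0.8500 / (0.85·0.8500 + 0.15·0.1500) ≈ 0.9698
After 'pass': P(defective) = 0.15·0.9698 / (0.15·0.9698 + 0.85·0.0302) ≈ 0.8500

0.850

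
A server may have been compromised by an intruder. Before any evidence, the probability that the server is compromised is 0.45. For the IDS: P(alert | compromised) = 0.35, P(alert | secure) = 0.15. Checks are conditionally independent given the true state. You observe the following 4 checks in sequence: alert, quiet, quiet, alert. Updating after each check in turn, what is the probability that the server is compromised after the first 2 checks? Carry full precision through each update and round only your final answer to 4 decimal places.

After 'alert': P(compromised) = 0.35·0.4500 / (0.35·0.4500 + 0.15·0.5500) ≈ 0.6562
After 'quiet': P(compromised) = 0.65·0.6562 / (0.65·0.6562 + 0.85·0.3438) ≈ 0.5935

0.5935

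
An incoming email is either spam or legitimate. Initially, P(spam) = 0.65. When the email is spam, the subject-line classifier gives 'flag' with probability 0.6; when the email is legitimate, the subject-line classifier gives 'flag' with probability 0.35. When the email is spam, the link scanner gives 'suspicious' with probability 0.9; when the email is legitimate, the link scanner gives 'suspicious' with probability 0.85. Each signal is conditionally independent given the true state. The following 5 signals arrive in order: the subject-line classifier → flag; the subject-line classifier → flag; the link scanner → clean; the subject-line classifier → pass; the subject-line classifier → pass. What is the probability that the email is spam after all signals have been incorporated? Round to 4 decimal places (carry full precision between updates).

0.5795

Each posterior becomes the prior for the next update.
After the subject-line classifier='flag': P(spam) = 0.6·0.6500 / (0.6·0.6500 + 0.35·0.3500) ≈ 0.7610
After the subject-line classifier='flag': P(spam) = 0.6·0.7610 / (0.6·0.7610 + 0.35·0.2390) ≈ 0.8451
After the link scanner='clean': P(spam) = 0.1·0.8451 / (0.1·0.8451 + 0.15·0.1549) ≈ 0.7844
After the subject-line classifier='pass': P(spam) = 0.4·0.7844 / (0.4·0.7844 + 0.65·0.2156) ≈ 0.6913
After the subject-line classifier='pass': P(spam) = 0.4·0.6913 / (0.4·0.6913 + 0.65·0.3087) ≈ 0.5795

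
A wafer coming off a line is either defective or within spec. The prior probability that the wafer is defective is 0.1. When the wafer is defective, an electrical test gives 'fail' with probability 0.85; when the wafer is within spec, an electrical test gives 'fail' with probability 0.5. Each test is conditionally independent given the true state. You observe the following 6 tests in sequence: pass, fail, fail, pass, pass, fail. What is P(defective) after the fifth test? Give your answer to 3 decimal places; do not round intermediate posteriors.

0.009

After 'pass': P(defective) = 0.15·0.1000 / (0.15·0.1000 + 0.5·0.9000) ≈ 0.0323
After 'fail': P(defective) = 0.85·0.0323 / (0.85·0.0323 + 0.5·0.9677) ≈ 0.0536
After 'fail': P(defective) = 0.85·0.0536 / (0.85·0.0536 + 0.5·0.9464) ≈ 0.0879
After 'pass': P(defective) = 0.15·0.0879 / (0.15·0.0879 + 0.5·0.9121) ≈ 0.0281
After 'pass': P(defective) = 0.15·0.0281 / (0.15·0.0281 + 0.5·0.9719) ≈ 0.0086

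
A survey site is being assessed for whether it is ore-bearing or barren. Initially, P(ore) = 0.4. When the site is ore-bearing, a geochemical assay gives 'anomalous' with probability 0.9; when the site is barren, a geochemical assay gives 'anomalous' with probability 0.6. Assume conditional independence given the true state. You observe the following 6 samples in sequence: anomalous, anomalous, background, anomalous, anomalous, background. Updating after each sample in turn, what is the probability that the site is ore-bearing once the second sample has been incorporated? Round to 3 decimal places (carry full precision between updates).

After 'anomalous': P(ore) = 0.9·0.4000 / (0.9·0.4000 + 0.6·0.6000) ≈ 0.5000
After 'anomalous': P(ore) = 0.9·0.5000 / (0.9·0.5000 + 0.6·0.5000) ≈ 0.6000

0.600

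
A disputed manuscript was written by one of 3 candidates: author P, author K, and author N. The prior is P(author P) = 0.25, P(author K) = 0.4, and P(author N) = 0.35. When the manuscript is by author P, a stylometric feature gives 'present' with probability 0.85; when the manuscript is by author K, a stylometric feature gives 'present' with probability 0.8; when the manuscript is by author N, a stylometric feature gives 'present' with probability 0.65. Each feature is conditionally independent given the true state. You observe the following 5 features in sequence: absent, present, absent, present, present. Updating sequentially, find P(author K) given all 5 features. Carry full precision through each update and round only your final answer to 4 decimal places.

0.3498

After 'absent': normaliser = 0.15·0.2500 + 0.2·0.4000 + 0.35·0.3500; P(author P) ≈ 0.1562, P(author K) ≈ 0.3333, P(author N) ≈ 0.5104
After 'present': normaliser = 0.85·0.1562 + 0.8·0.3333 + 0.65·0.5104; P(author P) ≈ 0.1816, P(author K) ≈ 0.3647, P(author N) ≈ 0.4537
After 'absent': normaliser = 0.15·0.1816 + 0.2·0.3647 + 0.35·0.4537; P(author P) ≈ 0.1052, P(author K) ≈ 0.2816, P(author N) ≈ 0.6132
After 'present': normaliser = 0.85·0.1052 + 0.8·0.2816 + 0.65·0.6132; P(author P) ≈ 0.1254, P(author K) ≈ 0.3159, P(author N) ≈ 0.5588
After 'present': normaliser = 0.85·0.1254 + 0.8·0.3159 + 0.65·0.5588; P(author P) ≈ 0.1475, P(author K) ≈ 0.3498, P(author N) ≈ 0.5027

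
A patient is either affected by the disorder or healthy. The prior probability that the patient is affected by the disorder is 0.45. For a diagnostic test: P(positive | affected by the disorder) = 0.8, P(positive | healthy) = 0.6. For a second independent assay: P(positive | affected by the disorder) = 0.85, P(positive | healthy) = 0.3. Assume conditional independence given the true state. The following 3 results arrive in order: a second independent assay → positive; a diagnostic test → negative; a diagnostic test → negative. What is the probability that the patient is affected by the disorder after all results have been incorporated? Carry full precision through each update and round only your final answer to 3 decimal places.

0.367

After a second independent assay='positive': P(affected) = 0.85·0.4500 / (0.85·0.4500 + 0.3·0.5500) ≈ 0.6986
After a diagnostic test='negative': P(affected) = 0.2·0.6986 / (0.2·0.6986 + 0.4·0.3014) ≈ 0.5368
After a diagnostic test='negative': P(affected) = 0.2·0.5368 / (0.2·0.5368 + 0.4·0.4632) ≈ 0.3669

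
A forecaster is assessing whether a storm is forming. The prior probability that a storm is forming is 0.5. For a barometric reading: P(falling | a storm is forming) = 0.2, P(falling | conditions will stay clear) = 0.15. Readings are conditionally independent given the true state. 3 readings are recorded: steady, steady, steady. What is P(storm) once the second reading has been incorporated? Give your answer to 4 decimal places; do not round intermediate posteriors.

0.4697

After 'steady': P(storm) = 0.8·0.5000 / (0.8·0.5000 + 0.85·0.5000) ≈ 0.4848
After 'steady': P(storm) = 0.8·0.4848 / (0.8·0.4848 + 0.85·0.5152) ≈ 0.4697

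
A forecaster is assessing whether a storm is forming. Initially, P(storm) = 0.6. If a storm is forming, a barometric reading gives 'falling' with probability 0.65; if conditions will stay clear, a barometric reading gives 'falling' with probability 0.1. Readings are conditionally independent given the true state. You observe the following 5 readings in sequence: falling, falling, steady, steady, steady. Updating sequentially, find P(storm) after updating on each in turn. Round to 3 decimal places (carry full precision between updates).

After 'falling': P(storm) = 0.65·0.6000 / (0.65·0.6000 + 0.1·0.4000) ≈ 0.9070
After 'falling': P(storm) = 0.65·0.9070 / (0.65·0.9070 + 0.1·0.0930) ≈ 0.9845
After 'steady': P(storm) = 0.35·0.9845 / (0.35·0.9845 + 0.9·0.0155) ≈ 0.9610
After 'steady': P(storm) = 0.35·0.9610 / (0.35·0.9610 + 0.9·0.0390) ≈ 0.9055
After 'steady': P(storm) = 0.35·0.9055 / (0.35·0.9055 + 0.9·0.0945) ≈ 0.7885

0.788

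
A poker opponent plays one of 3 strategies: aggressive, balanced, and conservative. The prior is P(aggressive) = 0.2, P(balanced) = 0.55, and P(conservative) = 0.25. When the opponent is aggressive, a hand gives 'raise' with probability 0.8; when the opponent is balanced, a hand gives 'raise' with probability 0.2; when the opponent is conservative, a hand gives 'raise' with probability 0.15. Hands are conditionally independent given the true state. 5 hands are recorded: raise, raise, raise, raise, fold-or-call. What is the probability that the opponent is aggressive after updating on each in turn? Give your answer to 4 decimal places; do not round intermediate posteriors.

0.9528

After 'raise': normaliser = 0.8·0.2000 + 0.2·0.5500 + 0.15·0.2500; P(aggressive) ≈ 0.5203, P(balanced) ≈ 0.3577, P(conservative) ≈ 0.1220
After 'raise': normaliser = 0.8·0.5203 + 0.2·0.3577 + 0.15·0.1220; P(aggressive) ≈ 0.8225, P(balanced) ≈ 0.1414, P(conservative) ≈ 0.0361
After 'raise': normaliser = 0.8·0.8225 + 0.2·0.1414 + 0.15·0.0361; P(aggressive) ≈ 0.9513, P(balanced) ≈ 0.0409, P(conservative) ≈ 0.0078
After 'raise': normaliser = 0.8·0.9513 + 0.2·0.0409 + 0.15·0.0078; P(aggressive) ≈ 0.9879, P(balanced) ≈ 0.0106, P(conservative) ≈ 0.0015
After 'fold-or-call': normaliser = 0.2·0.9879 + 0.8·0.0106 + 0.85·0.0015; P(aggressive) ≈ 0.9528, P(balanced) ≈ 0.0409, P(conservative) ≈ 0.0063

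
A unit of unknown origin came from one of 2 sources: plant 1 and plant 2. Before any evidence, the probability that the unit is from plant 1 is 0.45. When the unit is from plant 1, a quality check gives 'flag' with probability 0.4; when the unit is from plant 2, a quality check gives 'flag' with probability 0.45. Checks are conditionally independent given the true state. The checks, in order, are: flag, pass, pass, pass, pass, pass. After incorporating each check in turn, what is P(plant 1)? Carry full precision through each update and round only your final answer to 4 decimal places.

Each posterior becomes the prior for the next update.
After 'flag': P(plant 1) = 0.4·0.4500 / (0.4·0.4500 + 0.45·0.5500) ≈ 0.4211
After 'pass': P(plant 1) = 0.6·0.4211 / (0.6·0.4211 + 0.55·0.5789) ≈ 0.4424
After 'pass': P(plant 1) = 0.6·0.4424 / (0.6·0.4424 + 0.55·0.5576) ≈ 0.4640
After 'pass': P(plant 1) = 0.6·0.4640 / (0.6·0.4640 + 0.55·0.5360) ≈ 0.4856
After 'pass': P(plant 1) = 0.6·0.4856 / (0.6·0.4856 + 0.55·0.5144) ≈ 0.5074
After 'pass': P(plant 1) = 0.6·0.5074 / (0.6·0.5074 + 0.55·0.4926) ≈ 0.5291

0.5291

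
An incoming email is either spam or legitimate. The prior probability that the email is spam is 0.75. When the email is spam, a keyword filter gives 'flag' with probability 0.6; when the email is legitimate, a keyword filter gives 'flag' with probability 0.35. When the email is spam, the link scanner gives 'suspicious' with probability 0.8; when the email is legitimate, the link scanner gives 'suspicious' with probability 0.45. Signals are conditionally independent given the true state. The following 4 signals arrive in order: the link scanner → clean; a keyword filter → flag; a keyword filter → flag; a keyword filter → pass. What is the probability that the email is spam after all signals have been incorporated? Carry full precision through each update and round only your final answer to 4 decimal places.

Apply Bayes' rule sequentially, carrying P(spam) forward.
After the link scanner='clean': P(spam) = 0.2·0.7500 / (0.2·0.7500 + 0.55·0.2500) ≈ 0.5217
After a keyword filter='flag': P(spam) = 0.6·0.5217 / (0.6·0.5217 + 0.35·0.4783) ≈ 0.6516
After a keyword filter='flag': P(spam) = 0.6·0.6516 / (0.6·0.6516 + 0.35·0.3484) ≈ 0.7622
After a keyword filter='pass': P(spam) = 0.4·0.7622 / (0.4·0.7622 + 0.65·0.2378) ≈ 0.6636

0.6636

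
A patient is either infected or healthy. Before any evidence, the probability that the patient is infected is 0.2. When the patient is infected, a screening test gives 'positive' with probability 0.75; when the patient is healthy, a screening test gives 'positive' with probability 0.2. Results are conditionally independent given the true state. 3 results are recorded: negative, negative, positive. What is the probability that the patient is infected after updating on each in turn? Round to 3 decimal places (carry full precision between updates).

After 'negative': P(infected) = 0.25·0.2000 / (0.25·0.2000 + 0.8·0.8000) ≈ 0.0725
After 'negative': P(infected) = 0.25·0.0725 / (0.25·0.0725 + 0.8·0.9275) ≈ 0.0238
After 'positive': P(infected) = 0.75·0.0238 / (0.75·0.0238 + 0.2·0.9762) ≈ 0.0839

0.084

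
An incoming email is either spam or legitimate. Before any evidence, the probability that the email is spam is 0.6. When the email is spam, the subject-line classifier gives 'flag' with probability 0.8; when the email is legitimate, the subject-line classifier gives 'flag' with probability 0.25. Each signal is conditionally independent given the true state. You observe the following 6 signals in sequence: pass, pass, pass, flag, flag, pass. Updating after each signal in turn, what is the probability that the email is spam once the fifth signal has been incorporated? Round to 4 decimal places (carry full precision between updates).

Each posterior becomes the prior for the next update.
After 'pass': P(spam) = 0.2·0.6000 / (0.2·0.6000 + 0.75·0.4000) ≈ 0.2857
After 'pass': P(spam) = 0.2·0.2857 / (0.2·0.2857 + 0.75·0.7143) ≈ 0.0964
After 'pass': P(spam) = 0.2·0.0964 / (0.2·0.0964 + 0.75·0.9036) ≈ 0.0277
After 'flag': P(spam) = 0.8·0.0277 / (0.8·0.0277 + 0.25·0.9723) ≈ 0.0834
After 'flag': P(spam) = 0.8·0.0834 / (0.8·0.0834 + 0.25·0.9166) ≈ 0.2256

0.2256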